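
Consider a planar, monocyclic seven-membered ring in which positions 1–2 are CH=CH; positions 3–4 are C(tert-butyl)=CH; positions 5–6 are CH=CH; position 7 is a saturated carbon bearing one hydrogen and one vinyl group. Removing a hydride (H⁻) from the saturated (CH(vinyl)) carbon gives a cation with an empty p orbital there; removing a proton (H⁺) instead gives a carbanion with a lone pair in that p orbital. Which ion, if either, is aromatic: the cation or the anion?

Both ions have a continuous loop of p orbitals — each ring atom is sp².
Cation: 3 × 2 + 0 = 6 π electrons → 4(1)+2, aromatic.
Anion: 3 × 2 + 2 = 8 π electrons → 4(2), antiaromatic.

The cation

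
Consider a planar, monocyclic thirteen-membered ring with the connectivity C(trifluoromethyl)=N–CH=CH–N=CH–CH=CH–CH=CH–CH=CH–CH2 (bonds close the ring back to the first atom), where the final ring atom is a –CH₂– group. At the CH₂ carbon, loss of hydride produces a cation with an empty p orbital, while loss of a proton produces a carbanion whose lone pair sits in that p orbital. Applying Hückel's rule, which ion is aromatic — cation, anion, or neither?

The anion

In both ions every ring atom is sp² and contributes a p orbital, so both rings are fully conjugated.
Cation: 6 × 2 + 0 = 12 π electrons → 4(3), antiaromatic.
Anion: 6 × 2 + 2 = 14 π electrons → 4(3)+2, aromatic.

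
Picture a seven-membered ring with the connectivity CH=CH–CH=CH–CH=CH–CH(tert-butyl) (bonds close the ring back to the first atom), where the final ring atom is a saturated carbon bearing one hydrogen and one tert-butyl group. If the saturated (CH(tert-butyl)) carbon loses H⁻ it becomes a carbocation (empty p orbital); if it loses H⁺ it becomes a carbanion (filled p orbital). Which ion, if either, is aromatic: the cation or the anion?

Once that carbon is sp², every ring atom has a p orbital and both ions are fully conjugated.
Cation: 3 × 2 + 0 = 6 π electrons → 4(1)+2, aromatic.
Anion: 3 × 2 + 2 = 8 π electrons → 4(2), antiaromatic.

The cation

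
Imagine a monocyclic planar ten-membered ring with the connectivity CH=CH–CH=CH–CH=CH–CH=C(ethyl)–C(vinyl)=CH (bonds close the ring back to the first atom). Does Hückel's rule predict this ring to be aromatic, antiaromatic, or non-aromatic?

Aromatic

Check conjugation: each doubly-bonded ring atom is sp² with one p-orbital electron — every position has a p orbital, so the cyclic π system is continuous.
Adding the contributions, 5 × 2 = 10 from the 5 double-bond units.
10 = 4(2) + 2, which satisfies Hückel's 4n+2 rule.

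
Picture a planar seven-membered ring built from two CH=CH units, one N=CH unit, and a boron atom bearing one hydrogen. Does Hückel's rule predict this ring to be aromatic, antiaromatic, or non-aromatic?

The p orbitals form a continuous loop: the double-bond atoms are sp², each contributing one p electron; each =N– nitrogen is pyridine-type (lone pair in the sp² plane, one electron in the p orbital); the boron has an empty p orbital. The ring is fully conjugated.
Adding the contributions, 3 × 2 = 6 from the double-bond units + 0 from the BH atom = 6.
With 6 π electrons (n = 1), the Hückel 4n+2 condition holds.

Aromatic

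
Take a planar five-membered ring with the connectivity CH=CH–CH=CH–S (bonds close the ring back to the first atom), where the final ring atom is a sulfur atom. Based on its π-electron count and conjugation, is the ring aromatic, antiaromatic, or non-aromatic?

Check conjugation: every atom in a ring double bond is sp² and brings one electron to the p orbital; the sulfur donates one lone pair from its p orbital — every position has a p orbital, so the cyclic π system is continuous.
Tallying contributions gives 2 × 2 = 4 from the double-bond units + 2 from the S atom = 6.
Since 6 = 4·1 + 2, the ring meets the 4n+2 criterion.

Aromatic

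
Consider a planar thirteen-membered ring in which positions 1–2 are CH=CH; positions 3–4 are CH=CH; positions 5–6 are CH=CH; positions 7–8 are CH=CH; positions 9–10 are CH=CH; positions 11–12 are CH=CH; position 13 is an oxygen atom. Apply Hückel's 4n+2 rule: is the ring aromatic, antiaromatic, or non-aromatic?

Check conjugation: the double-bond atoms are sp², each contributing one p electron; the oxygen donates one lone pair from its p orbital — every position has a p orbital, so the cyclic π system is continuous.
Adding the contributions, 6 × 2 = 12 from the double-bond units + 2 from the O atom = 14.
14 = 4(3) + 2, which satisfies Hückel's 4n+2 rule.

Aromatic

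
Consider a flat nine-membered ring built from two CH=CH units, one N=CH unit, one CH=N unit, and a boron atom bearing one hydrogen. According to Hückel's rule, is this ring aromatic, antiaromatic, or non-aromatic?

Antiaromatic

The p orbitals form a continuous loop: every atom in a ring double bond is sp² and brings one electron to the p orbital; the doubly-bonded nitrogens are pyridine-type — their lone pairs lie in the ring plane, leaving one electron in the p orbital; the boron has an empty p orbital. The ring is fully conjugated.
π-electron count: 4 × 2 = 8 from the double-bond units + 0 from the BH atom = 8.
8 is a 4n count (n = 2), so the planar conjugated ring is antiaromatic.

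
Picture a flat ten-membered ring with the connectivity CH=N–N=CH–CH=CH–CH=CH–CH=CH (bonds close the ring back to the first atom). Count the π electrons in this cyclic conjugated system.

10

Every ring atom contributes a p orbital perpendicular to the ring (the double-bond atoms are sp², each contributing one p electron; each =N– nitrogen is pyridine-type (lone pair in the sp² plane, one electron in the p orbital)), so the π system is cyclic and fully conjugated.
Counting π electrons: 5 × 2 = 10 from the 5 double-bond units.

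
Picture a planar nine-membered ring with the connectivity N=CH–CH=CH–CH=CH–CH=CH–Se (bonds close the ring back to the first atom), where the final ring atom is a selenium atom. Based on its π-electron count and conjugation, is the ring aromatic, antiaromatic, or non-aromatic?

Aromatic

Check conjugation: every atom in a ring double bond is sp² and brings one electron to the p orbital; each sp² =N– keeps its lone pair in-plane and puts one electron into the π system; the selenium donates one lone pair from its p orbital — every position has a p orbital, so the cyclic π system is continuous.
Adding the contributions, 4 × 2 = 8 from the double-bond units + 2 from the Se atom = 10.
Since 10 = 4·2 + 2, the ring meets the 4n+2 criterion.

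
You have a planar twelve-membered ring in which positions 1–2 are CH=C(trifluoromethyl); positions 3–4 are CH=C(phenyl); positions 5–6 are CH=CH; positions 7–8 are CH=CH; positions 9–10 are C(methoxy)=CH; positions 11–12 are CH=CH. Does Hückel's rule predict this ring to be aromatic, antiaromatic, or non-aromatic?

Antiaromatic

All ring atoms are sp² and supply a p orbital to the ring (every atom in a ring double bond is sp² and brings one electron to the p orbital); the conjugation is uninterrupted.
π-electron count: 6 × 2 = 12 from the 6 double-bond units.
A 4n π count (12, n = 3) in a planar conjugated ring means antiaromatic.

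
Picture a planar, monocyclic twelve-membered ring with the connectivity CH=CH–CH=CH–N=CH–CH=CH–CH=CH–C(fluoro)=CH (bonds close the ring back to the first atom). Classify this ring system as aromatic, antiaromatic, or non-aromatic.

Antiaromatic

The p orbitals form a continuous loop: every atom in a ring double bond is sp² and brings one electron to the p orbital; the doubly-bonded nitrogens are pyridine-type — their lone pairs lie in the ring plane, leaving one electron in the p orbital. The ring is fully conjugated.
Adding the contributions, 6 × 2 = 12 from the 6 double-bond units.
With 12 = 4·3 π electrons, Hückel's rule classifies the planar ring as antiaromatic.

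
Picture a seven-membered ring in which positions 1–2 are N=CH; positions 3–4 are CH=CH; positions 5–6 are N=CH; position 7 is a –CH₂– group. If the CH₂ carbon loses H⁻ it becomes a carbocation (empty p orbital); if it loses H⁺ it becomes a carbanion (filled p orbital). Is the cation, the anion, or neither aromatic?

In either ion the ring is fully conjugated: every atom, including the new sp² carbon, supplies a p orbital.
Cation: 3 × 2 + 0 = 6 π electrons → 4(1)+2, aromatic.
Anion: 3 × 2 + 2 = 8 π electrons → 4(2), antiaromatic.

The cation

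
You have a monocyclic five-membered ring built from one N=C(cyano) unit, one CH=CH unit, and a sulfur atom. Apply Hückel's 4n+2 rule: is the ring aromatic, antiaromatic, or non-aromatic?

Check conjugation: every atom in a ring double bond is sp² and brings one electron to the p orbital; the doubly-bonded nitrogens are pyridine-type — their lone pairs lie in the ring plane, leaving one electron in the p orbital; the sulfur donates one lone pair from its p orbital — every position has a p orbital, so the cyclic π system is continuous.
Counting π electrons: 2 × 2 = 4 from the double-bond units + 2 from the S atom = 6.
That gives a 4n+2 count (6, n = 1).

Aromatic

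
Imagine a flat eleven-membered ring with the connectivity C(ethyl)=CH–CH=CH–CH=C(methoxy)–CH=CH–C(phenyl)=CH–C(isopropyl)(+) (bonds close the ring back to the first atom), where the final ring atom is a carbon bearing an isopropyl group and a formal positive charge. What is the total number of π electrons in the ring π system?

Every ring atom contributes a p orbital perpendicular to the ring (each doubly-bonded ring atom is sp² with one p-orbital electron; the carbocation has an empty p orbital), so the π system is cyclic and fully conjugated.
Adding the contributions, 5 × 2 = 10 from the double-bond units + 0 from the C(isopropyl)(+) atom = 10.

10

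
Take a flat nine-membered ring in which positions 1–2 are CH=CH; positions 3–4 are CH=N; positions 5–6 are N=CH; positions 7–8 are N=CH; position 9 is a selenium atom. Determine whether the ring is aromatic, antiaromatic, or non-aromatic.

Aromatic

Check conjugation: each doubly-bonded ring atom is sp² with one p-orbital electron; each =N– nitrogen is pyridine-type (lone pair in the sp² plane, one electron in the p orbital); the selenium donates one lone pair from its p orbital — every position has a p orbital, so the cyclic π system is continuous.
Tallying contributions gives 4 × 2 = 8 from the double-bond units + 2 from the Se atom = 10.
With 10 π electrons (n = 2), the Hückel 4n+2 condition holds.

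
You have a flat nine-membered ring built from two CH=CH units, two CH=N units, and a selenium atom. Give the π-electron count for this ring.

10

All ring atoms are sp² and supply a p orbital to the ring (every atom in a ring double bond is sp² and brings one electron to the p orbital; each sp² =N– keeps its lone pair in-plane and puts one electron into the π system; the selenium donates one lone pair from its p orbital); the conjugation is uninterrupted.
Tallying contributions gives 4 × 2 = 8 from the double-bond units + 2 from the Se atom = 10.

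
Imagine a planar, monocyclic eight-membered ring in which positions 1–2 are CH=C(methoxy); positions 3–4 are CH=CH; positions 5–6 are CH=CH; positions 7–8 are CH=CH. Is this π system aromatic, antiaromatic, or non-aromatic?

Antiaromatic

The p orbitals form a continuous loop: every atom in a ring double bond is sp² and brings one electron to the p orbital. The ring is fully conjugated.
Adding the contributions, 4 × 2 = 8 from the 4 double-bond units.
8 = 4(2); a planar, fully conjugated 4n system is antiaromatic.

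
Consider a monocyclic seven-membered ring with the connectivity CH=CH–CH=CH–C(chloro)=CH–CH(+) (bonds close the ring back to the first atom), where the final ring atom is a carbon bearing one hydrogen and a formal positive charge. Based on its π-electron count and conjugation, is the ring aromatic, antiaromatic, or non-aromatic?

Aromatic

The p orbitals form a continuous loop: the double-bond atoms are sp², each contributing one p electron; the carbocation has an empty p orbital. The ring is fully conjugated.
Tallying contributions gives 3 × 2 = 6 from the double-bond units + 0 from the CH(+) atom = 6.
That gives a 4n+2 count (6, n = 1).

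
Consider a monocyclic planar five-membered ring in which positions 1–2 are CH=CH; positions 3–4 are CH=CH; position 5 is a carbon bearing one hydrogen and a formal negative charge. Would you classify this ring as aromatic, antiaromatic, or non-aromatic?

Aromatic

Every ring atom contributes a p orbital perpendicular to the ring (each doubly-bonded ring atom is sp² with one p-orbital electron; the carbanion's lone pair occupies the p orbital), so the π system is cyclic and fully conjugated.
Adding the contributions, 2 × 2 = 4 from the double-bond units + 2 from the CH(-) atom = 6.
6 = 4(1) + 2, which satisfies Hückel's 4n+2 rule.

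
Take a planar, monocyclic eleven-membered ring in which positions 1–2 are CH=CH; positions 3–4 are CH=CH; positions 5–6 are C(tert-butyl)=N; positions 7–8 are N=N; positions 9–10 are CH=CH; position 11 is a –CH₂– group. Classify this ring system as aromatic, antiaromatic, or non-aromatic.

The CH2 position has four σ bonds — the tetrahedral CH₂ carbon is sp³ and has no p orbital in the ring π system — so the cyclic conjugation is interrupted.
Without a continuous loop of overlapping p orbitals the Hückel electron count never comes into play.

Non-aromatic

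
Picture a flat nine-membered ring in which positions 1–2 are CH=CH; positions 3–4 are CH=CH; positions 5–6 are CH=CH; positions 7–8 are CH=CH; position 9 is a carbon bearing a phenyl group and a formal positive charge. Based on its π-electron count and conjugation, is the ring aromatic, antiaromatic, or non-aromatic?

Antiaromatic

All ring atoms are sp² and supply a p orbital to the ring (every atom in a ring double bond is sp² and brings one electron to the p orbital; the carbocation has an empty p orbital); the conjugation is uninterrupted.
Counting π electrons: 4 × 2 = 8 from the double-bond units + 0 from the C(phenyl)(+) atom = 8.
8 is a 4n count (n = 2), so the planar conjugated ring is antiaromatic.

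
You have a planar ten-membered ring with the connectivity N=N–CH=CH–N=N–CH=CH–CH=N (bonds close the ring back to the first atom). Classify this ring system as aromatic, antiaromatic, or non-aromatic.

The p orbitals form a continuous loop: the double-bond atoms are sp², each contributing one p electron; each sp² =N– keeps its lone pair in-plane and puts one electron into the π system. The ring is fully conjugated.
Adding the contributions, 5 × 2 = 10 from the 5 double-bond units.
With 10 π electrons (n = 2), the Hückel 4n+2 condition holds.

Aromatic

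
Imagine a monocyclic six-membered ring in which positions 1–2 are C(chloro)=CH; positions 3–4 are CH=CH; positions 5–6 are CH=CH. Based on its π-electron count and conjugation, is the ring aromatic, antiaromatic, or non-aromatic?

Aromatic

The p orbitals form a continuous loop: the double-bond atoms are sp², each contributing one p electron. The ring is fully conjugated.
π-electron count: 3 × 2 = 6 from the 3 double-bond units.
That gives a 4n+2 count (6, n = 1).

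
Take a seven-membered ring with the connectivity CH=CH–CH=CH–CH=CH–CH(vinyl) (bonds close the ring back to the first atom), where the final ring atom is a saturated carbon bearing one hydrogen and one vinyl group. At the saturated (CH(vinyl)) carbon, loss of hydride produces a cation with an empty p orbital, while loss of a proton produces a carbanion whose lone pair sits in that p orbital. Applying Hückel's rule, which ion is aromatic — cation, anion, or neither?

In either ion the ring is fully conjugated: every atom, including the new sp² carbon, supplies a p orbital.
Cation: 3 × 2 + 0 = 6 π electrons → 4(1)+2, aromatic.
Anion: 3 × 2 + 2 = 8 π electrons → 4(2), antiaromatic.

The cation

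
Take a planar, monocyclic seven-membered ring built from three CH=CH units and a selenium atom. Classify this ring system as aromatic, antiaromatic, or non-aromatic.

Check conjugation: each doubly-bonded ring atom is sp² with one p-orbital electron; the selenium donates one lone pair from its p orbital — every position has a p orbital, so the cyclic π system is continuous.
Counting π electrons: 3 × 2 = 6 from the double-bond units + 2 from the Se atom = 8.
A 4n π count (8, n = 2) in a planar conjugated ring means antiaromatic.

Antiaromatic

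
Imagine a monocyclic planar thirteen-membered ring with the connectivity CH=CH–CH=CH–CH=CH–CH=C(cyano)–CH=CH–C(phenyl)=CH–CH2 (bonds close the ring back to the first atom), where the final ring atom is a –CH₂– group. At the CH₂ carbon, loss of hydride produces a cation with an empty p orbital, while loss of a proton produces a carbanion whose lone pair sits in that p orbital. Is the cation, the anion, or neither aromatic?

Once that carbon is sp², every ring atom has a p orbital and both ions are fully conjugated.
Cation: 6 × 2 + 0 = 12 π electrons → 4(3), antiaromatic.
Anion: 6 × 2 + 2 = 14 π electrons → 4(3)+2, aromatic.

The anion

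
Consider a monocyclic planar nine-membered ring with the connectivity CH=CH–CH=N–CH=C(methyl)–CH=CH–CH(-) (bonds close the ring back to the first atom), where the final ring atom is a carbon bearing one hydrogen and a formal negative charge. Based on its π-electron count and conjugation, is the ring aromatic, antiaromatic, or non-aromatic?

The p orbitals form a continuous loop: the double-bond atoms are sp², each contributing one p electron; the doubly-bonded nitrogens are pyridine-type — their lone pairs lie in the ring plane, leaving one electron in the p orbital; the carbanion's lone pair occupies the p orbital. The ring is fully conjugated.
π-electron count: 4 × 2 = 8 from the double-bond units + 2 from the CH(-) atom = 10.
With 10 π electrons (n = 2), the Hückel 4n+2 condition holds.

Aromatic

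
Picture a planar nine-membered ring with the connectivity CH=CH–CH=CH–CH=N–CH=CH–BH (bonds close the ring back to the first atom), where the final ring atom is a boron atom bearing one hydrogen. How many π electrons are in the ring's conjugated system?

The p orbitals form a continuous loop: the double-bond atoms are sp², each contributing one p electron; each sp² =N– keeps its lone pair in-plane and puts one electron into the π system; the boron has an empty p orbital. The ring is fully conjugated.
Tallying contributions gives 4 × 2 = 8 from the double-bond units + 0 from the BH atom = 8.

8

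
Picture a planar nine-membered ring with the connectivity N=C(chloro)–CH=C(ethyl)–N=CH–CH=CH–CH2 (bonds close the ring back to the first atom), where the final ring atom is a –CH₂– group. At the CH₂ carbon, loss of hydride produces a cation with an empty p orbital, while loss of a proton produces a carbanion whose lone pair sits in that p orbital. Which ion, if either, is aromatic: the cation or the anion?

In either ion the ring is fully conjugated: every atom, including the new sp² carbon, supplies a p orbital.
Cation: 4 × 2 + 0 = 8 π electrons → 4(2), antiaromatic.
Anion: 4 × 2 + 2 = 10 π electrons → 4(2)+2, aromatic.

The anion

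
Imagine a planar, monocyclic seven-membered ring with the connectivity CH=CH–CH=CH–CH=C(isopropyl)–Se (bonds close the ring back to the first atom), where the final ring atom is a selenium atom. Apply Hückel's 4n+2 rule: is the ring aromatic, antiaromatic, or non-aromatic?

The p orbitals form a continuous loop: each doubly-bonded ring atom is sp² with one p-orbital electron; the selenium donates one lone pair from its p orbital. The ring is fully conjugated.
Adding the contributions, 3 × 2 = 6 from the double-bond units + 2 from the Se atom = 8.
8 = 4(2); a planar, fully conjugated 4n system is antiaromatic.

Antiaromatic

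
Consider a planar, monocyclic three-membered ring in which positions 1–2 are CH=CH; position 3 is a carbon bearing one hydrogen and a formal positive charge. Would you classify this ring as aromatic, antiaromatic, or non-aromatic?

Aromatic

The p orbitals form a continuous loop: every atom in a ring double bond is sp² and brings one electron to the p orbital; the carbocation has an empty p orbital. The ring is fully conjugated.
Counting π electrons: 1 × 2 = 2 from the double-bond unit + 0 from the CH(+) atom = 2.
With 2 π electrons (n = 0), the Hückel 4n+2 condition holds.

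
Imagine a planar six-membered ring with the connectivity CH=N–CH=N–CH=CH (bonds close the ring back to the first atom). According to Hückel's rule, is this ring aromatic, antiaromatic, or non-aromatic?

Aromatic

The p orbitals form a continuous loop: the double-bond atoms are sp², each contributing one p electron; the doubly-bonded nitrogens are pyridine-type — their lone pairs lie in the ring plane, leaving one electron in the p orbital. The ring is fully conjugated.
Tallying contributions gives 3 × 2 = 6 from the 3 double-bond units.
Since 6 = 4·1 + 2, the ring meets the 4n+2 criterion.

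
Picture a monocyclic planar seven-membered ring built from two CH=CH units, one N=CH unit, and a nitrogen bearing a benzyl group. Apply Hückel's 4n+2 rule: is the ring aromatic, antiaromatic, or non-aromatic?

Antiaromatic

The p orbitals form a continuous loop: each doubly-bonded ring atom is sp² with one p-orbital electron; each =N– nitrogen is pyridine-type (lone pair in the sp² plane, one electron in the p orbital); the pyrrole-type nitrogen donates its lone pair from the p orbital. The ring is fully conjugated.
Adding the contributions, 3 × 2 = 6 from the double-bond units + 2 from the N(benzyl) atom = 8.
8 is a 4n count (n = 2), so the planar conjugated ring is antiaromatic.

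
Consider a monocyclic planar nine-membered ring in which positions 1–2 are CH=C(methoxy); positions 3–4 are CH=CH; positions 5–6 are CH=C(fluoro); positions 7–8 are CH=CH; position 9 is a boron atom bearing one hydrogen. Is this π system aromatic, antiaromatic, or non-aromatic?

The p orbitals form a continuous loop: every atom in a ring double bond is sp² and brings one electron to the p orbital; the boron has an empty p orbital. The ring is fully conjugated.
Adding the contributions, 4 × 2 = 8 from the double-bond units + 0 from the BH atom = 8.
8 is a 4n count (n = 2), so the planar conjugated ring is antiaromatic.

Antiaromatic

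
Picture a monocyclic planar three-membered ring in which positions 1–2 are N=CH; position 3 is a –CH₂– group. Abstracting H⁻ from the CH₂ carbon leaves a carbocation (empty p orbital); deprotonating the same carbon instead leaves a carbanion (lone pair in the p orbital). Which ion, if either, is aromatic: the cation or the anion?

Both ions have a continuous loop of p orbitals — each ring atom is sp².
Cation: 1 × 2 + 0 = 2 π electrons → 4(0)+2, aromatic.
Anion: 1 × 2 + 2 = 4 π electrons → 4(1), antiaromatic.

The cation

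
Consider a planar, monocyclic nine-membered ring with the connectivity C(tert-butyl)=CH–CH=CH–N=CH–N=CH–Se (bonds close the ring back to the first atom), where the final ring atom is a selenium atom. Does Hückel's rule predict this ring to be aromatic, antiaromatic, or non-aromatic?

All ring atoms are sp² and supply a p orbital to the ring (every atom in a ring double bond is sp² and brings one electron to the p orbital; the doubly-bonded nitrogens are pyridine-type — their lone pairs lie in the ring plane, leaving one electron in the p orbital; the selenium donates one lone pair from its p orbital); the conjugation is uninterrupted.
Counting π electrons: 4 × 2 = 8 from the double-bond units + 2 from the Se atom = 10.
10 = 4(2) + 2, which satisfies Hückel's 4n+2 rule.

Aromatic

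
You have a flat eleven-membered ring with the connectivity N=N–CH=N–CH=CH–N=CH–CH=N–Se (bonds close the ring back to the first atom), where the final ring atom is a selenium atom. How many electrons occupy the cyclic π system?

12

All ring atoms are sp² and supply a p orbital to the ring (the double-bond atoms are sp², each contributing one p electron; each sp² =N– keeps its lone pair in-plane and puts one electron into the π system; the selenium donates one lone pair from its p orbital); the conjugation is uninterrupted.
Adding the contributions, 5 × 2 = 10 from the double-bond units + 2 from the Se atom = 12.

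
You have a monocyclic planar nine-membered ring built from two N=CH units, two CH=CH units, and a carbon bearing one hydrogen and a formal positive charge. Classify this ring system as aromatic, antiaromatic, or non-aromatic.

Check conjugation: each doubly-bonded ring atom is sp² with one p-orbital electron; the doubly-bonded nitrogens are pyridine-type — their lone pairs lie in the ring plane, leaving one electron in the p orbital; the carbocation has an empty p orbital — every position has a p orbital, so the cyclic π system is continuous.
Tallying contributions gives 4 × 2 = 8 from the double-bond units + 0 from the CH(+) atom = 8.
A 4n π count (8, n = 2) in a planar conjugated ring means antiaromatic.

Antiaromatic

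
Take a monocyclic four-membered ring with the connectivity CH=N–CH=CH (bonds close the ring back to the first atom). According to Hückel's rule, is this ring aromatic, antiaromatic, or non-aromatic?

Antiaromatic

Every ring atom contributes a p orbital perpendicular to the ring (every atom in a ring double bond is sp² and brings one electron to the p orbital; the doubly-bonded nitrogens are pyridine-type — their lone pairs lie in the ring plane, leaving one electron in the p orbital), so the π system is cyclic and fully conjugated.
Tallying contributions gives 2 × 2 = 4 from the 2 double-bond units.
With 4 = 4·1 π electrons, Hückel's rule classifies the planar ring as antiaromatic.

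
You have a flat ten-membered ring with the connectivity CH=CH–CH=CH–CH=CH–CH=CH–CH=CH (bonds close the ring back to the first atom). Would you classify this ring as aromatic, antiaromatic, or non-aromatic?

Aromatic

Every ring atom contributes a p orbital perpendicular to the ring (the double-bond atoms are sp², each contributing one p electron), so the π system is cyclic and fully conjugated.
π-electron count: 5 × 2 = 10 from the 5 double-bond units.
Since 10 = 4·2 + 2, the ring meets the 4n+2 criterion.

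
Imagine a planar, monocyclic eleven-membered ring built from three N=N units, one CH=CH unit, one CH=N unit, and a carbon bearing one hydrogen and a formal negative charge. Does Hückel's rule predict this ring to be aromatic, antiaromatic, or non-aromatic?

Every ring atom contributes a p orbital perpendicular to the ring (every atom in a ring double bond is sp² and brings one electron to the p orbital; each =N– nitrogen is pyridine-type (lone pair in the sp² plane, one electron in the p orbital); the carbanion's lone pair occupies the p orbital), so the π system is cyclic and fully conjugated.
π-electron count: 5 × 2 = 10 from the double-bond units + 2 from the CH(-) atom = 12.
With 12 = 4·3 π electrons, Hückel's rule classifies the planar ring as antiaromatic.

Antiaromatic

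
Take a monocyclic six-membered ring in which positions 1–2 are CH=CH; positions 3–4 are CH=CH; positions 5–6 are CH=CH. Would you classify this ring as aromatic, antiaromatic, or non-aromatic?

Check conjugation: the double-bond atoms are sp², each contributing one p electron — every position has a p orbital, so the cyclic π system is continuous.
Tallying contributions gives 3 × 2 = 6 from the 3 double-bond units.
6 = 4(1) + 2, which satisfies Hückel's 4n+2 rule.

Aromatic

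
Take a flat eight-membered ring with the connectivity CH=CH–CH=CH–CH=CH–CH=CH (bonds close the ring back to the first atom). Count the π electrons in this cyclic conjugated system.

8

Every ring atom contributes a p orbital perpendicular to the ring (the double-bond atoms are sp², each contributing one p electron), so the π system is cyclic and fully conjugated.
Tallying contributions gives 4 × 2 = 8 from the 4 double-bond units.
This is cyclooctatetraene.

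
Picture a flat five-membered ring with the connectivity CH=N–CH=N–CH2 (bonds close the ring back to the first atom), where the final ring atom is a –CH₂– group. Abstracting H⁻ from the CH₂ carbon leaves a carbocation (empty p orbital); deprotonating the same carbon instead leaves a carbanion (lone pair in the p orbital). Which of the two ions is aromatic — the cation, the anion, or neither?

In both ions every ring atom is sp² and contributes a p orbital, so both rings are fully conjugated.
Cation: 2 × 2 + 0 = 4 π electrons → 4(1), antiaromatic.
Anion: 2 × 2 + 2 = 6 π electrons → 4(1)+2, aromatic.

The anion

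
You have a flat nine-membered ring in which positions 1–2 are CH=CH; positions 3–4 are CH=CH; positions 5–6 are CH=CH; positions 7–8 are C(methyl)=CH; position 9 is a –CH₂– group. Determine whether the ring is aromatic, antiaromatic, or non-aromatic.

The CH2 carbon is saturated: the tetrahedral CH₂ carbon is sp³ and has no p orbital in the ring π system. Conjugation is not continuous around the ring.
Broken conjugation rules out both aromaticity and antiaromaticity.

Non-aromatic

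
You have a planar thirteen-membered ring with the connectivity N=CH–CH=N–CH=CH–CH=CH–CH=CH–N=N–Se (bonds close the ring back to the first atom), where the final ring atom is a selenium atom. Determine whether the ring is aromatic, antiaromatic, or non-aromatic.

The p orbitals form a continuous loop: the double-bond atoms are sp², each contributing one p electron; each =N– nitrogen is pyridine-type (lone pair in the sp² plane, one electron in the p orbital); the selenium donates one lone pair from its p orbital. The ring is fully conjugated.
π-electron count: 6 × 2 = 12 from the double-bond units + 2 from the Se atom = 14.
14 = 4(3) + 2, which satisfies Hückel's 4n+2 rule.

Aromatic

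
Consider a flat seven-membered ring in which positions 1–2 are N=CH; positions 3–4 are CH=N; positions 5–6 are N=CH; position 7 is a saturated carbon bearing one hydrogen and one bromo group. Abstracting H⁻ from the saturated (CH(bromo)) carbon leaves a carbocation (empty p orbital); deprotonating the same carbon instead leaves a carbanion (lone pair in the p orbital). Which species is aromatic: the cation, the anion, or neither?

The cation

Once that carbon is sp², every ring atom has a p orbital and both ions are fully conjugated.
Cation: 3 × 2 + 0 = 6 π electrons → 4(1)+2, aromatic.
Anion: 3 × 2 + 2 = 8 π electrons → 4(2), antiaromatic.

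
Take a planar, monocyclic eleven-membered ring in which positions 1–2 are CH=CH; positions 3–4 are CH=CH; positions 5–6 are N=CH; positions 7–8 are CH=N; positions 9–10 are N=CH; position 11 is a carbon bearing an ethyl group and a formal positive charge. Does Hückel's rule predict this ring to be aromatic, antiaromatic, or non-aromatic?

Aromatic

All ring atoms are sp² and supply a p orbital to the ring (each doubly-bonded ring atom is sp² with one p-orbital electron; the doubly-bonded nitrogens are pyridine-type — their lone pairs lie in the ring plane, leaving one electron in the p orbital; the carbocation has an empty p orbital); the conjugation is uninterrupted.
Tallying contributions gives 5 × 2 = 10 from the double-bond units + 0 from the C(ethyl)(+) atom = 10.
With 10 π electrons (n = 2), the Hückel 4n+2 condition holds.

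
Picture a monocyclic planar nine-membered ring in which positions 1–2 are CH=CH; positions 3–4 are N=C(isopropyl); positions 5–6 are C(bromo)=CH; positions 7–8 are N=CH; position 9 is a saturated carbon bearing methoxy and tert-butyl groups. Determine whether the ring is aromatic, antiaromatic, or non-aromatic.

Non-aromatic

The C(methoxy)(tert-butyl) carbon is saturated: that saturated carbon is sp³ and has no p orbital in the ring π system. Conjugation is not continuous around the ring.
Hückel's rule only applies to fully conjugated rings, so this one is simply non-aromatic.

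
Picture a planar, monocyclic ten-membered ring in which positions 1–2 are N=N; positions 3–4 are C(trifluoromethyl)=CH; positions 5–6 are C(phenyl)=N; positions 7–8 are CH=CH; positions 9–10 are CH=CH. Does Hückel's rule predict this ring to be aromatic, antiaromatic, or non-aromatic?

Every ring atom contributes a p orbital perpendicular to the ring (every atom in a ring double bond is sp² and brings one electron to the p orbital; each =N– nitrogen is pyridine-type (lone pair in the sp² plane, one electron in the p orbital)), so the π system is cyclic and fully conjugated.
π-electron count: 5 × 2 = 10 from the 5 double-bond units.
With 10 π electrons (n = 2), the Hückel 4n+2 condition holds.

Aromatic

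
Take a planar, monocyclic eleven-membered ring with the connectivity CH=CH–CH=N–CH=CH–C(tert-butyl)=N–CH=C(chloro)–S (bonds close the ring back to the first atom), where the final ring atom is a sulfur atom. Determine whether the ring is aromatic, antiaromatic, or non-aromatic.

The p orbitals form a continuous loop: every atom in a ring double bond is sp² and brings one electron to the p orbital; each =N– nitrogen is pyridine-type (lone pair in the sp² plane, one electron in the p orbital); the sulfur donates one lone pair from its p orbital. The ring is fully conjugated.
Adding the contributions, 5 × 2 = 10 from the double-bond units + 2 from the S atom = 12.
With 12 = 4·3 π electrons, Hückel's rule classifies the planar ring as antiaromatic.

Antiaromatic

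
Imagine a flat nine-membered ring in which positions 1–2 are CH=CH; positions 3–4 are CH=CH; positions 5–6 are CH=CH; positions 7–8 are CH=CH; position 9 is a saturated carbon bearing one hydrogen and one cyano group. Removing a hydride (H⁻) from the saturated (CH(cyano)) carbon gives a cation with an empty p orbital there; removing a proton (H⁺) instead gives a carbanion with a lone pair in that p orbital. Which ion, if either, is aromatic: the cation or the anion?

Once that carbon is sp², every ring atom has a p orbital and both ions are fully conjugated.
Cation: 4 × 2 + 0 = 8 π electrons → 4(2), antiaromatic.
Anion: 4 × 2 + 2 = 10 π electrons → 4(2)+2, aromatic.

The anion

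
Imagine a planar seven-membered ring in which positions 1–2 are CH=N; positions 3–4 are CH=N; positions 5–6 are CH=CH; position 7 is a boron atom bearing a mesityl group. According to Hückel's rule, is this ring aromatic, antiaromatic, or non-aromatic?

Every ring atom contributes a p orbital perpendicular to the ring (each doubly-bonded ring atom is sp² with one p-orbital electron; each sp² =N– keeps its lone pair in-plane and puts one electron into the π system; the boron has an empty p orbital), so the π system is cyclic and fully conjugated.
Adding the contributions, 3 × 2 = 6 from the double-bond units + 0 from the B(mesityl) atom = 6.
6 = 4(1) + 2, which satisfies Hückel's 4n+2 rule.

Aromatic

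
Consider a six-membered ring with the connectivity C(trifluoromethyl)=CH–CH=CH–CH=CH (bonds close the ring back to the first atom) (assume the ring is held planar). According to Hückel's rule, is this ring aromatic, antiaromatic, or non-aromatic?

All ring atoms are sp² and supply a p orbital to the ring (the double-bond atoms are sp², each contributing one p electron); the conjugation is uninterrupted.
Adding the contributions, 3 × 2 = 6 from the 3 double-bond units.
With 6 π electrons (n = 1), the Hückel 4n+2 condition holds.

Aromatic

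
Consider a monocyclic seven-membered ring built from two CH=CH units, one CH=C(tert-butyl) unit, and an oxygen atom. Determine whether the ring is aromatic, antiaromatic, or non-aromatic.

Antiaromatic

All ring atoms are sp² and supply a p orbital to the ring (the double-bond atoms are sp², each contributing one p electron; the oxygen donates one lone pair from its p orbital); the conjugation is uninterrupted.
Adding the contributions, 3 × 2 = 6 from the double-bond units + 2 from the O atom = 8.
With 8 = 4·2 π electrons, Hückel's rule classifies the planar ring as antiaromatic.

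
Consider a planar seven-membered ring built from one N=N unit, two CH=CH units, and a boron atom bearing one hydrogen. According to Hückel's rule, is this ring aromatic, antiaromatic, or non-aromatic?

The p orbitals form a continuous loop: the double-bond atoms are sp², each contributing one p electron; each sp² =N– keeps its lone pair in-plane and puts one electron into the π system; the boron has an empty p orbital. The ring is fully conjugated.
Adding the contributions, 3 × 2 = 6 from the double-bond units + 0 from the BH atom = 6.
That gives a 4n+2 count (6, n = 1).

Aromatic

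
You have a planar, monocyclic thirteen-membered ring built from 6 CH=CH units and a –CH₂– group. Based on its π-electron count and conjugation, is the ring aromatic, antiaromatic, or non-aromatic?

Non-aromatic

The CH2 carbon is saturated: the tetrahedral CH₂ carbon is sp³ and has no p orbital in the ring π system. Conjugation is not continuous around the ring.
Broken conjugation rules out both aromaticity and antiaromaticity.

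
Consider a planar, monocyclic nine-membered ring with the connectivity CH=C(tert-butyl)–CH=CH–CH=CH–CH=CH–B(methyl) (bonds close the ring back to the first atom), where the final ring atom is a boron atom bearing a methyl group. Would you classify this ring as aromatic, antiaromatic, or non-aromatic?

Antiaromatic

All ring atoms are sp² and supply a p orbital to the ring (every atom in a ring double bond is sp² and brings one electron to the p orbital; the boron has an empty p orbital); the conjugation is uninterrupted.
Adding the contributions, 4 × 2 = 8 from the double-bond units + 0 from the B(methyl) atom = 8.
8 = 4(2); a planar, fully conjugated 4n system is antiaromatic.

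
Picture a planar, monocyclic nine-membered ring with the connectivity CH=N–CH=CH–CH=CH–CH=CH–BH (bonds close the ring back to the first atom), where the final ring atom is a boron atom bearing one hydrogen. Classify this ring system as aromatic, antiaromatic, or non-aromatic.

Antiaromatic

Check conjugation: each doubly-bonded ring atom is sp² with one p-orbital electron; each sp² =N– keeps its lone pair in-plane and puts one electron into the π system; the boron has an empty p orbital — every position has a p orbital, so the cyclic π system is continuous.
Adding the contributions, 4 × 2 = 8 from the double-bond units + 0 from the BH atom = 8.
8 = 4(2); a planar, fully conjugated 4n system is antiaromatic.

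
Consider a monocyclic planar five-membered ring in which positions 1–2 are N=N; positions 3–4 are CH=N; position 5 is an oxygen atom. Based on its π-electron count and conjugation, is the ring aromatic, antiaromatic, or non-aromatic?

Aromatic

Check conjugation: every atom in a ring double bond is sp² and brings one electron to the p orbital; the doubly-bonded nitrogens are pyridine-type — their lone pairs lie in the ring plane, leaving one electron in the p orbital; the oxygen donates one lone pair from its p orbital — every position has a p orbital, so the cyclic π system is continuous.
Counting π electrons: 2 × 2 = 4 from the double-bond units + 2 from the O atom = 6.
6 = 4(1) + 2, which satisfies Hückel's 4n+2 rule.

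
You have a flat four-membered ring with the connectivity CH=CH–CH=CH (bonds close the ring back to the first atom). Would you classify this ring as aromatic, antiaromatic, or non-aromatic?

Every ring atom contributes a p orbital perpendicular to the ring (the double-bond atoms are sp², each contributing one p electron), so the π system is cyclic and fully conjugated.
Tallying contributions gives 2 × 2 = 4 from the 2 double-bond units.
A 4n π count (4, n = 1) in a planar conjugated ring means antiaromatic.
(This ring is cyclobutadiene.)

Antiaromatic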